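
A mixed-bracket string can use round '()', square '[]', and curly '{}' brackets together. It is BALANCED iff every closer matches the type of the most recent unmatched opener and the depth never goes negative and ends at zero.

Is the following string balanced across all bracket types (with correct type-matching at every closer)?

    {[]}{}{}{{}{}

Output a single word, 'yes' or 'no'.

Answer: no

Derivation:
pos 0: push '{'; stack = {
pos 1: push '['; stack = {[
pos 2: ']' matches '['; pop; stack = {
pos 3: '}' matches '{'; pop; stack = (empty)
pos 4: push '{'; stack = {
pos 5: '}' matches '{'; pop; stack = (empty)
pos 6: push '{'; stack = {
pos 7: '}' matches '{'; pop; stack = (empty)
pos 8: push '{'; stack = {
pos 9: push '{'; stack = {{
pos 10: '}' matches '{'; pop; stack = {
pos 11: push '{'; stack = {{
pos 12: '}' matches '{'; pop; stack = {
end: stack still non-empty ({) → INVALID
Verdict: unclosed openers at end: { → no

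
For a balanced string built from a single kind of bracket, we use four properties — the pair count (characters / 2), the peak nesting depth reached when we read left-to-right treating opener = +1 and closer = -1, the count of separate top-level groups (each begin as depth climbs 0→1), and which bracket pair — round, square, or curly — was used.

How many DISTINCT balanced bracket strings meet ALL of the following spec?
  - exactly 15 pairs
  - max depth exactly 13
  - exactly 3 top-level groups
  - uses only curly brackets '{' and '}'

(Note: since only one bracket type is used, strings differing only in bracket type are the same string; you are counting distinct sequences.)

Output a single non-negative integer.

Spec: pairs=15 depth=13 groups=3
Count(depth <= 13) = 1931540
Count(depth <= 12) = 1931537
Count(depth == 13) = 1931540 - 1931537 = 3

Answer: 3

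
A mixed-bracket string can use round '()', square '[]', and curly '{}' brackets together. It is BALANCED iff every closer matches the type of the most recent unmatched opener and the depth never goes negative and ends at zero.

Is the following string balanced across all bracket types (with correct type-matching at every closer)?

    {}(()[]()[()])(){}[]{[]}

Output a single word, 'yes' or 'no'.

Answer: yes

Derivation:
pos 0: push '{'; stack = {
pos 1: '}' matches '{'; pop; stack = (empty)
pos 2: push '('; stack = (
pos 3: push '('; stack = ((
pos 4: ')' matches '('; pop; stack = (
pos 5: push '['; stack = ([
pos 6: ']' matches '['; pop; stack = (
pos 7: push '('; stack = ((
pos 8: ')' matches '('; pop; stack = (
pos 9: push '['; stack = ([
pos 10: push '('; stack = ([(
pos 11: ')' matches '('; pop; stack = ([
pos 12: ']' matches '['; pop; stack = (
pos 13: ')' matches '('; pop; stack = (empty)
pos 14: push '('; stack = (
pos 15: ')' matches '('; pop; stack = (empty)
pos 16: push '{'; stack = {
pos 17: '}' matches '{'; pop; stack = (empty)
pos 18: push '['; stack = [
pos 19: ']' matches '['; pop; stack = (empty)
pos 20: push '{'; stack = {
pos 21: push '['; stack = {[
pos 22: ']' matches '['; pop; stack = {
pos 23: '}' matches '{'; pop; stack = (empty)
end: stack empty → VALID
Verdict: properly nested → yes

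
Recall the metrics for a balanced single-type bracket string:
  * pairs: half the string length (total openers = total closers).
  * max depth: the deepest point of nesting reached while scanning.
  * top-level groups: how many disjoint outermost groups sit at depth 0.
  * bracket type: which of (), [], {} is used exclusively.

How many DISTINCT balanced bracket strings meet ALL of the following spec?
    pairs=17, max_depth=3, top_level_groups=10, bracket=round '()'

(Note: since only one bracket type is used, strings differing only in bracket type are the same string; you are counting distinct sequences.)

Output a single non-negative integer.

Spec: pairs=17 depth=3 groups=10
Count(depth <= 3) = 89440
Count(depth <= 2) = 11440
Count(depth == 3) = 89440 - 11440 = 78000

Answer: 78000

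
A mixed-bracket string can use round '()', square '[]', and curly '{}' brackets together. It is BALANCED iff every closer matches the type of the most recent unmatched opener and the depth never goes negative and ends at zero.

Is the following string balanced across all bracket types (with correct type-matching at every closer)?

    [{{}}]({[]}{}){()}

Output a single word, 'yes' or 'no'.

pos 0: push '['; stack = [
pos 1: push '{'; stack = [{
pos 2: push '{'; stack = [{{
pos 3: '}' matches '{'; pop; stack = [{
pos 4: '}' matches '{'; pop; stack = [
pos 5: ']' matches '['; pop; stack = (empty)
pos 6: push '('; stack = (
pos 7: push '{'; stack = ({
pos 8: push '['; stack = ({[
pos 9: ']' matches '['; pop; stack = ({
pos 10: '}' matches '{'; pop; stack = (
pos 11: push '{'; stack = ({
pos 12: '}' matches '{'; pop; stack = (
pos 13: ')' matches '('; pop; stack = (empty)
pos 14: push '{'; stack = {
pos 15: push '('; stack = {(
pos 16: ')' matches '('; pop; stack = {
pos 17: '}' matches '{'; pop; stack = (empty)
end: stack empty → VALID
Verdict: properly nested → yes

Answer: yes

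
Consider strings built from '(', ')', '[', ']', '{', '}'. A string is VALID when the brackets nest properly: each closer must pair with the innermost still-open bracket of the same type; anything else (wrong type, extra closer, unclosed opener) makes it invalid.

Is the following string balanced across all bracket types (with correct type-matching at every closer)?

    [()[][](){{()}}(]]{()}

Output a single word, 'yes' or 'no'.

pos 0: push '['; stack = [
pos 1: push '('; stack = [(
pos 2: ')' matches '('; pop; stack = [
pos 3: push '['; stack = [[
pos 4: ']' matches '['; pop; stack = [
pos 5: push '['; stack = [[
pos 6: ']' matches '['; pop; stack = [
pos 7: push '('; stack = [(
pos 8: ')' matches '('; pop; stack = [
pos 9: push '{'; stack = [{
pos 10: push '{'; stack = [{{
pos 11: push '('; stack = [{{(
pos 12: ')' matches '('; pop; stack = [{{
pos 13: '}' matches '{'; pop; stack = [{
pos 14: '}' matches '{'; pop; stack = [
pos 15: push '('; stack = [(
pos 16: saw closer ']' but top of stack is '(' (expected ')') → INVALID
Verdict: type mismatch at position 16: ']' closes '(' → no

Answer: no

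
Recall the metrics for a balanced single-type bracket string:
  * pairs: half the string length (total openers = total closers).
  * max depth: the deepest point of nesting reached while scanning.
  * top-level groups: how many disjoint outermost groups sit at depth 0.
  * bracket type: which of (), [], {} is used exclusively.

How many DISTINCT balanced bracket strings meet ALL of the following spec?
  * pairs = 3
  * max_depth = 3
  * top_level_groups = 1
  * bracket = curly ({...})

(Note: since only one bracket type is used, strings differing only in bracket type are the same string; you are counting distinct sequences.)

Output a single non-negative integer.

Answer: 1

Derivation:
Spec: pairs=3 depth=3 groups=1
Count(depth <= 3) = 2
Count(depth <= 2) = 1
Count(depth == 3) = 2 - 1 = 1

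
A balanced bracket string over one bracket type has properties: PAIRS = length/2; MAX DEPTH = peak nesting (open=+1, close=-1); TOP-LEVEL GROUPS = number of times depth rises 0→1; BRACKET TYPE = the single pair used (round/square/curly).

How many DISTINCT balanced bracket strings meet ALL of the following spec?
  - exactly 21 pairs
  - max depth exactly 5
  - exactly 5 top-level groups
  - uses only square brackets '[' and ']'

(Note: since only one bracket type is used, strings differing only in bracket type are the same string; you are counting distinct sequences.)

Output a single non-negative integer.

Spec: pairs=21 depth=5 groups=5
Count(depth <= 5) = 815627230
Count(depth <= 4) = 301155660
Count(depth == 5) = 815627230 - 301155660 = 514471570

Answer: 514471570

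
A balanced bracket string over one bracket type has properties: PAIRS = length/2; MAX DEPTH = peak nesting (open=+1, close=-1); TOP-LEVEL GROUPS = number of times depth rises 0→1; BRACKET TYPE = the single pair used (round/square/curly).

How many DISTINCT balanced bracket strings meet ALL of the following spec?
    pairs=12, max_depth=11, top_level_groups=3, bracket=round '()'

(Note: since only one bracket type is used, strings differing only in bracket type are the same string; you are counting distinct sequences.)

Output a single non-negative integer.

Spec: pairs=12 depth=11 groups=3
Count(depth <= 11) = 41990
Count(depth <= 10) = 41990
Count(depth == 11) = 41990 - 41990 = 0

Answer: 0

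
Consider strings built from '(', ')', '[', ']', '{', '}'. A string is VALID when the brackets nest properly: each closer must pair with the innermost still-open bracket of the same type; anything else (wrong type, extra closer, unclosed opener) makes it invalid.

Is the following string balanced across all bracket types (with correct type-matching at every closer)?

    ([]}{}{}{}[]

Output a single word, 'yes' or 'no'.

pos 0: push '('; stack = (
pos 1: push '['; stack = ([
pos 2: ']' matches '['; pop; stack = (
pos 3: saw closer '}' but top of stack is '(' (expected ')') → INVALID
Verdict: type mismatch at position 3: '}' closes '(' → no

Answer: no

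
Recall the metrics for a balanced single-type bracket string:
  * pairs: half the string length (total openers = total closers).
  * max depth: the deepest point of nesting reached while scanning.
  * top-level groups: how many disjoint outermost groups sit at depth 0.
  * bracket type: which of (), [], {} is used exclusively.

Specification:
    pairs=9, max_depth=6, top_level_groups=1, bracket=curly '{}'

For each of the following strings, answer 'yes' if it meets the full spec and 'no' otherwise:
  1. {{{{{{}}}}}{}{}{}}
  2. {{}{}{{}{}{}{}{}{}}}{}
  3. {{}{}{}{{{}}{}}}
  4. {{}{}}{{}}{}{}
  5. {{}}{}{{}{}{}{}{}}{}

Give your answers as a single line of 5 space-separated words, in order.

String 1 '{{{{{{}}}}}{}{}{}}': depth seq [1 2 3 4 5 6 5 4 3 2 1 2 1 2 1 2 1 0]
  -> pairs=9 depth=6 groups=1 -> yes
String 2 '{{}{}{{}{}{}{}{}{}}}{}': depth seq [1 2 1 2 1 2 3 2 3 2 3 2 3 2 3 2 3 2 1 0 1 0]
  -> pairs=11 depth=3 groups=2 -> no
String 3 '{{}{}{}{{{}}{}}}': depth seq [1 2 1 2 1 2 1 2 3 4 3 2 3 2 1 0]
  -> pairs=8 depth=4 groups=1 -> no
String 4 '{{}{}}{{}}{}{}': depth seq [1 2 1 2 1 0 1 2 1 0 1 0 1 0]
  -> pairs=7 depth=2 groups=4 -> no
String 5 '{{}}{}{{}{}{}{}{}}{}': depth seq [1 2 1 0 1 0 1 2 1 2 1 2 1 2 1 2 1 0 1 0]
  -> pairs=10 depth=2 groups=4 -> no

Answer: yes no no no no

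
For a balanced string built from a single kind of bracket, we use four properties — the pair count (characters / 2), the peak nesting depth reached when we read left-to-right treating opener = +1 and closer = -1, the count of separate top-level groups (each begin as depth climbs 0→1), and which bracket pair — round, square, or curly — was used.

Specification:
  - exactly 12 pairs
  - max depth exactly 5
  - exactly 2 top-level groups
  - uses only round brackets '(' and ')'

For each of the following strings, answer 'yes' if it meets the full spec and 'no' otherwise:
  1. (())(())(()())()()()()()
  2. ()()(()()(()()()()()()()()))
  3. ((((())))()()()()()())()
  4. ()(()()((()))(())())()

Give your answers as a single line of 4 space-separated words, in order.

Answer: no no yes no

Derivation:
String 1 '(())(())(()())()()()()()': depth seq [1 2 1 0 1 2 1 0 1 2 1 2 1 0 1 0 1 0 1 0 1 0 1 0]
  -> pairs=12 depth=2 groups=8 -> no
String 2 '()()(()()(()()()()()()()()))': depth seq [1 0 1 0 1 2 1 2 1 2 3 2 3 2 3 2 3 2 3 2 3 2 3 2 3 2 1 0]
  -> pairs=14 depth=3 groups=3 -> no
String 3 '((((())))()()()()()())()': depth seq [1 2 3 4 5 4 3 2 1 2 1 2 1 2 1 2 1 2 1 2 1 0 1 0]
  -> pairs=12 depth=5 groups=2 -> yes
String 4 '()(()()((()))(())())()': depth seq [1 0 1 2 1 2 1 2 3 4 3 2 1 2 3 2 1 2 1 0 1 0]
  -> pairs=11 depth=4 groups=3 -> no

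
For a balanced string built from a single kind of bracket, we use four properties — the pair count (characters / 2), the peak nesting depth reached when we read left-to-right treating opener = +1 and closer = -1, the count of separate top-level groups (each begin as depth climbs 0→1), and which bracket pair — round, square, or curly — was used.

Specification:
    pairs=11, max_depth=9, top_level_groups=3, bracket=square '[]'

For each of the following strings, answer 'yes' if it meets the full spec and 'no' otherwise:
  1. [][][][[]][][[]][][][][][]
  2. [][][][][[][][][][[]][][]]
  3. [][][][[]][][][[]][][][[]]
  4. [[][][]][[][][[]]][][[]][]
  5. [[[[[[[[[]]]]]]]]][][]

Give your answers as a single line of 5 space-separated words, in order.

Answer: no no no no yes

Derivation:
String 1 '[][][][[]][][[]][][][][][]': depth seq [1 0 1 0 1 0 1 2 1 0 1 0 1 2 1 0 1 0 1 0 1 0 1 0 1 0]
  -> pairs=13 depth=2 groups=11 -> no
String 2 '[][][][][[][][][][[]][][]]': depth seq [1 0 1 0 1 0 1 0 1 2 1 2 1 2 1 2 1 2 3 2 1 2 1 2 1 0]
  -> pairs=13 depth=3 groups=5 -> no
String 3 '[][][][[]][][][[]][][][[]]': depth seq [1 0 1 0 1 0 1 2 1 0 1 0 1 0 1 2 1 0 1 0 1 0 1 2 1 0]
  -> pairs=13 depth=2 groups=10 -> no
String 4 '[[][][]][[][][[]]][][[]][]': depth seq [1 2 1 2 1 2 1 0 1 2 1 2 1 2 3 2 1 0 1 0 1 2 1 0 1 0]
  -> pairs=13 depth=3 groups=5 -> no
String 5 '[[[[[[[[[]]]]]]]]][][]': depth seq [1 2 3 4 5 6 7 8 9 8 7 6 5 4 3 2 1 0 1 0 1 0]
  -> pairs=11 depth=9 groups=3 -> yes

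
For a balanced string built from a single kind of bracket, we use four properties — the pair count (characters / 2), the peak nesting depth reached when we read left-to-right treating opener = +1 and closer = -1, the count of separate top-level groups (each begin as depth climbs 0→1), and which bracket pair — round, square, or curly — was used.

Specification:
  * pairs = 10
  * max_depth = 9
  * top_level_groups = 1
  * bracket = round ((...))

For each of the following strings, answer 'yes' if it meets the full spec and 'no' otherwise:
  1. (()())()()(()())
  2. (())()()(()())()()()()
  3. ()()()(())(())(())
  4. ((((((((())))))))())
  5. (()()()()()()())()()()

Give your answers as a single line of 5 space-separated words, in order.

Answer: no no no yes no

Derivation:
String 1 '(()())()()(()())': depth seq [1 2 1 2 1 0 1 0 1 0 1 2 1 2 1 0]
  -> pairs=8 depth=2 groups=4 -> no
String 2 '(())()()(()())()()()()': depth seq [1 2 1 0 1 0 1 0 1 2 1 2 1 0 1 0 1 0 1 0 1 0]
  -> pairs=11 depth=2 groups=8 -> no
String 3 '()()()(())(())(())': depth seq [1 0 1 0 1 0 1 2 1 0 1 2 1 0 1 2 1 0]
  -> pairs=9 depth=2 groups=6 -> no
String 4 '((((((((())))))))())': depth seq [1 2 3 4 5 6 7 8 9 8 7 6 5 4 3 2 1 2 1 0]
  -> pairs=10 depth=9 groups=1 -> yes
String 5 '(()()()()()()())()()()': depth seq [1 2 1 2 1 2 1 2 1 2 1 2 1 2 1 0 1 0 1 0 1 0]
  -> pairs=11 depth=2 groups=4 -> no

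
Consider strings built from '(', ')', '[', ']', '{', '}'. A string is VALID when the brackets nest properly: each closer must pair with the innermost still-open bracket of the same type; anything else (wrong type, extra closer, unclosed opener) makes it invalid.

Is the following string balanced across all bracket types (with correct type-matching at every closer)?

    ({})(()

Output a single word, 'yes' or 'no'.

Answer: no

Derivation:
pos 0: push '('; stack = (
pos 1: push '{'; stack = ({
pos 2: '}' matches '{'; pop; stack = (
pos 3: ')' matches '('; pop; stack = (empty)
pos 4: push '('; stack = (
pos 5: push '('; stack = ((
pos 6: ')' matches '('; pop; stack = (
end: stack still non-empty (() → INVALID
Verdict: unclosed openers at end: ( → no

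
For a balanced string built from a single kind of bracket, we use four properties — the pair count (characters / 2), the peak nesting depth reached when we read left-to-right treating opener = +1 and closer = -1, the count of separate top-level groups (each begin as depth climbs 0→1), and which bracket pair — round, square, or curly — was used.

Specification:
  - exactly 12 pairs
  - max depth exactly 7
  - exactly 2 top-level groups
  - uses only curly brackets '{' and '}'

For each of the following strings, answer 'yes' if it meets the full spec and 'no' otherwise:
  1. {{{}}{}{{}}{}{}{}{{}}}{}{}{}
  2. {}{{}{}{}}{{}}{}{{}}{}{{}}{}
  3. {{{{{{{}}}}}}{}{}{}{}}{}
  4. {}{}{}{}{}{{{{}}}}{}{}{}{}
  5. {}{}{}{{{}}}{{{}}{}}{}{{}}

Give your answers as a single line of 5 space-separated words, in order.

String 1 '{{{}}{}{{}}{}{}{}{{}}}{}{}{}': depth seq [1 2 3 2 1 2 1 2 3 2 1 2 1 2 1 2 1 2 3 2 1 0 1 0 1 0 1 0]
  -> pairs=14 depth=3 groups=4 -> no
String 2 '{}{{}{}{}}{{}}{}{{}}{}{{}}{}': depth seq [1 0 1 2 1 2 1 2 1 0 1 2 1 0 1 0 1 2 1 0 1 0 1 2 1 0 1 0]
  -> pairs=14 depth=2 groups=8 -> no
String 3 '{{{{{{{}}}}}}{}{}{}{}}{}': depth seq [1 2 3 4 5 6 7 6 5 4 3 2 1 2 1 2 1 2 1 2 1 0 1 0]
  -> pairs=12 depth=7 groups=2 -> yes
String 4 '{}{}{}{}{}{{{{}}}}{}{}{}{}': depth seq [1 0 1 0 1 0 1 0 1 0 1 2 3 4 3 2 1 0 1 0 1 0 1 0 1 0]
  -> pairs=13 depth=4 groups=10 -> no
String 5 '{}{}{}{{{}}}{{{}}{}}{}{{}}': depth seq [1 0 1 0 1 0 1 2 3 2 1 0 1 2 3 2 1 2 1 0 1 0 1 2 1 0]
  -> pairs=13 depth=3 groups=7 -> no

Answer: no no yes no no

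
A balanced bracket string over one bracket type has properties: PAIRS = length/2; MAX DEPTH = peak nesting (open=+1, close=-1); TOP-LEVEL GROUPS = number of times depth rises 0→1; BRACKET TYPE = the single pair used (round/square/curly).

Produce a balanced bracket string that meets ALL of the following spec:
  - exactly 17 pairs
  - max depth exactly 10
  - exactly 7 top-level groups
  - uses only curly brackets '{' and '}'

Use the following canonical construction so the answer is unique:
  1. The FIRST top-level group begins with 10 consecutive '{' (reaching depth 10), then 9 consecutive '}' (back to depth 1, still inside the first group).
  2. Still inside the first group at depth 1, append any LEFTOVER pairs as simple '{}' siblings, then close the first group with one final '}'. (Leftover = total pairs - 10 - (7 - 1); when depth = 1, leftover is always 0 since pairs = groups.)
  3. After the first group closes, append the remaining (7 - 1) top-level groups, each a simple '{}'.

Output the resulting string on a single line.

Answer: {{{{{{{{{{}}}}}}}}}{}}{}{}{}{}{}{}

Derivation:
Spec: pairs=17 depth=10 groups=7
Leftover pairs = 17 - 10 - (7-1) = 1
First group: deep chain of depth 10 + 1 sibling pairs
Remaining 6 groups: simple '{}' each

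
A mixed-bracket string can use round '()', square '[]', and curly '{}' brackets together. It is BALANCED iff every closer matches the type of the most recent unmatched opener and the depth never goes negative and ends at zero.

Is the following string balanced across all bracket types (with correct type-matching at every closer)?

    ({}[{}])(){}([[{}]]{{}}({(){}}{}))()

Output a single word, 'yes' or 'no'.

Answer: yes

Derivation:
pos 0: push '('; stack = (
pos 1: push '{'; stack = ({
pos 2: '}' matches '{'; pop; stack = (
pos 3: push '['; stack = ([
pos 4: push '{'; stack = ([{
pos 5: '}' matches '{'; pop; stack = ([
pos 6: ']' matches '['; pop; stack = (
pos 7: ')' matches '('; pop; stack = (empty)
pos 8: push '('; stack = (
pos 9: ')' matches '('; pop; stack = (empty)
pos 10: push '{'; stack = {
pos 11: '}' matches '{'; pop; stack = (empty)
pos 12: push '('; stack = (
pos 13: push '['; stack = ([
pos 14: push '['; stack = ([[
pos 15: push '{'; stack = ([[{
pos 16: '}' matches '{'; pop; stack = ([[
pos 17: ']' matches '['; pop; stack = ([
pos 18: ']' matches '['; pop; stack = (
pos 19: push '{'; stack = ({
pos 20: push '{'; stack = ({{
pos 21: '}' matches '{'; pop; stack = ({
pos 22: '}' matches '{'; pop; stack = (
pos 23: push '('; stack = ((
pos 24: push '{'; stack = (({
pos 25: push '('; stack = (({(
pos 26: ')' matches '('; pop; stack = (({
pos 27: push '{'; stack = (({{
pos 28: '}' matches '{'; pop; stack = (({
pos 29: '}' matches '{'; pop; stack = ((
pos 30: push '{'; stack = (({
pos 31: '}' matches '{'; pop; stack = ((
pos 32: ')' matches '('; pop; stack = (
pos 33: ')' matches '('; pop; stack = (empty)
pos 34: push '('; stack = (
pos 35: ')' matches '('; pop; stack = (empty)
end: stack empty → VALID
Verdict: properly nested → yes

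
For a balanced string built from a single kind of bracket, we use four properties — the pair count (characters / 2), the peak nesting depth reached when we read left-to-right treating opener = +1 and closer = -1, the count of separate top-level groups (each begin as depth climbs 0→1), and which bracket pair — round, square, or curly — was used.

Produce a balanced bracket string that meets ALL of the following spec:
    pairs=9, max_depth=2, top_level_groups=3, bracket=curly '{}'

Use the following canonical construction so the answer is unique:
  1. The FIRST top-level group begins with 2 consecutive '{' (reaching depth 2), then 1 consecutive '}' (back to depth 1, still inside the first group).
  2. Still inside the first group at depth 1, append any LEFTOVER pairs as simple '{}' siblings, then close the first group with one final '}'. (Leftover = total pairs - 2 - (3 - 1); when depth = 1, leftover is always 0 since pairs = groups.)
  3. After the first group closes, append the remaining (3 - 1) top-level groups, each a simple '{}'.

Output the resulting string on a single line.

Spec: pairs=9 depth=2 groups=3
Leftover pairs = 9 - 2 - (3-1) = 5
First group: deep chain of depth 2 + 5 sibling pairs
Remaining 2 groups: simple '{}' each

Answer: {{}{}{}{}{}{}}{}{}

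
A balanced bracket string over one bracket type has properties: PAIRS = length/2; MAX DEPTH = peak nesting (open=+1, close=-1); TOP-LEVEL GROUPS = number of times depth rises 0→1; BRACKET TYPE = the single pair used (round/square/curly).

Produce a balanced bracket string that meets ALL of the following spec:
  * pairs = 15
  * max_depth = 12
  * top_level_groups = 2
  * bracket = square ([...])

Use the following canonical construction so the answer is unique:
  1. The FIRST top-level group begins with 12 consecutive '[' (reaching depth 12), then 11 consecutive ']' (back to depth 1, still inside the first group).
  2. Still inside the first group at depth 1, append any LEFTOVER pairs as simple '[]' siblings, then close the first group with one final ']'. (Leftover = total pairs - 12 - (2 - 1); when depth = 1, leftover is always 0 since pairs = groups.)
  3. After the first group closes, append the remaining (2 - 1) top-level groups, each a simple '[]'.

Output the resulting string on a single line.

Answer: [[[[[[[[[[[[]]]]]]]]]]][][]][]

Derivation:
Spec: pairs=15 depth=12 groups=2
Leftover pairs = 15 - 12 - (2-1) = 2
First group: deep chain of depth 12 + 2 sibling pairs
Remaining 1 groups: simple '[]' each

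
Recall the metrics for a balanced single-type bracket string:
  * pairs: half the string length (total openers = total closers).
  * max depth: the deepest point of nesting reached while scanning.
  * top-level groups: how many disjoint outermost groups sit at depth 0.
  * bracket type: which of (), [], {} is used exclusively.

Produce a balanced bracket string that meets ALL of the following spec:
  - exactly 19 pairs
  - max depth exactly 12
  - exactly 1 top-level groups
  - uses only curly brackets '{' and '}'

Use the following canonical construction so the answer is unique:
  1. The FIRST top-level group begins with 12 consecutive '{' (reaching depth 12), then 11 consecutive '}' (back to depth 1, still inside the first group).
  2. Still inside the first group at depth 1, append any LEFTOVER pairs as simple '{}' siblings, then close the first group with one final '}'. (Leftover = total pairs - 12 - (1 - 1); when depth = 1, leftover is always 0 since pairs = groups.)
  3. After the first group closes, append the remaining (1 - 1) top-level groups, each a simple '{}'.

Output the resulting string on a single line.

Answer: {{{{{{{{{{{{}}}}}}}}}}}{}{}{}{}{}{}{}}

Derivation:
Spec: pairs=19 depth=12 groups=1
Leftover pairs = 19 - 12 - (1-1) = 7
First group: deep chain of depth 12 + 7 sibling pairs
Remaining 0 groups: simple '{}' each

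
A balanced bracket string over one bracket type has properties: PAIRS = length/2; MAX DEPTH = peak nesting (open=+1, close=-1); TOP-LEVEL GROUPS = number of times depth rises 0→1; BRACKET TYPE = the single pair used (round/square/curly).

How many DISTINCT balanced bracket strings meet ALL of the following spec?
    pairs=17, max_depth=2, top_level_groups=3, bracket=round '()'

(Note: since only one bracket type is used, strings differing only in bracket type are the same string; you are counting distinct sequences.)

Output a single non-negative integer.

Answer: 120

Derivation:
Spec: pairs=17 depth=2 groups=3
Count(depth <= 2) = 120
Count(depth <= 1) = 0
Count(depth == 2) = 120 - 0 = 120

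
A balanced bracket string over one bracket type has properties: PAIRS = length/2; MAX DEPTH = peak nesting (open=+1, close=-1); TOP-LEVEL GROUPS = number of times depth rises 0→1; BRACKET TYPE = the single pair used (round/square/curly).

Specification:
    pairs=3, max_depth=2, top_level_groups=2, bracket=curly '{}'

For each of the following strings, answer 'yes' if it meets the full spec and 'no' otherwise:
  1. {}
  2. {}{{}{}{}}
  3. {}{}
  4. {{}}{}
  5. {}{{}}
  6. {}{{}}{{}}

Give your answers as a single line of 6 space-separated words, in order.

String 1 '{}': depth seq [1 0]
  -> pairs=1 depth=1 groups=1 -> no
String 2 '{}{{}{}{}}': depth seq [1 0 1 2 1 2 1 2 1 0]
  -> pairs=5 depth=2 groups=2 -> no
String 3 '{}{}': depth seq [1 0 1 0]
  -> pairs=2 depth=1 groups=2 -> no
String 4 '{{}}{}': depth seq [1 2 1 0 1 0]
  -> pairs=3 depth=2 groups=2 -> yes
String 5 '{}{{}}': depth seq [1 0 1 2 1 0]
  -> pairs=3 depth=2 groups=2 -> yes
String 6 '{}{{}}{{}}': depth seq [1 0 1 2 1 0 1 2 1 0]
  -> pairs=5 depth=2 groups=3 -> no

Answer: no no no yes yes no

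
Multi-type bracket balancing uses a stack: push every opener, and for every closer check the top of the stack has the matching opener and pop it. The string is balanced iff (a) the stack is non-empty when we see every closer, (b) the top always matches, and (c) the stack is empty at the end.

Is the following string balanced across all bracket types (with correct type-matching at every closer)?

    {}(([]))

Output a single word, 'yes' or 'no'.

Answer: yes

Derivation:
pos 0: push '{'; stack = {
pos 1: '}' matches '{'; pop; stack = (empty)
pos 2: push '('; stack = (
pos 3: push '('; stack = ((
pos 4: push '['; stack = (([
pos 5: ']' matches '['; pop; stack = ((
pos 6: ')' matches '('; pop; stack = (
pos 7: ')' matches '('; pop; stack = (empty)
end: stack empty → VALID
Verdict: properly nested → yes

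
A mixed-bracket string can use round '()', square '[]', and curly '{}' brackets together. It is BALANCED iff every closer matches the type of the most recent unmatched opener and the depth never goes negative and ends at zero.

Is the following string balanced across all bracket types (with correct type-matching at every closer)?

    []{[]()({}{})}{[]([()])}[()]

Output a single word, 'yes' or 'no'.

pos 0: push '['; stack = [
pos 1: ']' matches '['; pop; stack = (empty)
pos 2: push '{'; stack = {
pos 3: push '['; stack = {[
pos 4: ']' matches '['; pop; stack = {
pos 5: push '('; stack = {(
pos 6: ')' matches '('; pop; stack = {
pos 7: push '('; stack = {(
pos 8: push '{'; stack = {({
pos 9: '}' matches '{'; pop; stack = {(
pos 10: push '{'; stack = {({
pos 11: '}' matches '{'; pop; stack = {(
pos 12: ')' matches '('; pop; stack = {
pos 13: '}' matches '{'; pop; stack = (empty)
pos 14: push '{'; stack = {
pos 15: push '['; stack = {[
pos 16: ']' matches '['; pop; stack = {
pos 17: push '('; stack = {(
pos 18: push '['; stack = {([
pos 19: push '('; stack = {([(
pos 20: ')' matches '('; pop; stack = {([
pos 21: ']' matches '['; pop; stack = {(
pos 22: ')' matches '('; pop; stack = {
pos 23: '}' matches '{'; pop; stack = (empty)
pos 24: push '['; stack = [
pos 25: push '('; stack = [(
pos 26: ')' matches '('; pop; stack = [
pos 27: ']' matches '['; pop; stack = (empty)
end: stack empty → VALID
Verdict: properly nested → yes

Answer: yes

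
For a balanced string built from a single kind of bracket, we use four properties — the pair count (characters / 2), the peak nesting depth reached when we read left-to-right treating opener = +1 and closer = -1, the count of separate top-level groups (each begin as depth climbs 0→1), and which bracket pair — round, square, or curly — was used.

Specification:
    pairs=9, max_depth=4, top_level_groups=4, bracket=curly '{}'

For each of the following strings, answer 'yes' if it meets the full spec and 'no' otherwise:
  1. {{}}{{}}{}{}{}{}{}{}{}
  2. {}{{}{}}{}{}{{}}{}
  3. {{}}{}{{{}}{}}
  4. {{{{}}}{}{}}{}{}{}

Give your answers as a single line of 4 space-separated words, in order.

Answer: no no no yes

Derivation:
String 1 '{{}}{{}}{}{}{}{}{}{}{}': depth seq [1 2 1 0 1 2 1 0 1 0 1 0 1 0 1 0 1 0 1 0 1 0]
  -> pairs=11 depth=2 groups=9 -> no
String 2 '{}{{}{}}{}{}{{}}{}': depth seq [1 0 1 2 1 2 1 0 1 0 1 0 1 2 1 0 1 0]
  -> pairs=9 depth=2 groups=6 -> no
String 3 '{{}}{}{{{}}{}}': depth seq [1 2 1 0 1 0 1 2 3 2 1 2 1 0]
  -> pairs=7 depth=3 groups=3 -> no
String 4 '{{{{}}}{}{}}{}{}{}': depth seq [1 2 3 4 3 2 1 2 1 2 1 0 1 0 1 0 1 0]
  -> pairs=9 depth=4 groups=4 -> yes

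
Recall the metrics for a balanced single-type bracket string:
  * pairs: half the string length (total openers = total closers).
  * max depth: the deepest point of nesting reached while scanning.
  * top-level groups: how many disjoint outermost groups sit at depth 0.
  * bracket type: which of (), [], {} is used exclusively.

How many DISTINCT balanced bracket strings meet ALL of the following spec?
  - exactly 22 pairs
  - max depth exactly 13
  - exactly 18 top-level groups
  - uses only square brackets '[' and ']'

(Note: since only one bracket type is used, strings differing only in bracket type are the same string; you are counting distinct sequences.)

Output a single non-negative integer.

Answer: 0

Derivation:
Spec: pairs=22 depth=13 groups=18
Count(depth <= 13) = 10350
Count(depth <= 12) = 10350
Count(depth == 13) = 10350 - 10350 = 0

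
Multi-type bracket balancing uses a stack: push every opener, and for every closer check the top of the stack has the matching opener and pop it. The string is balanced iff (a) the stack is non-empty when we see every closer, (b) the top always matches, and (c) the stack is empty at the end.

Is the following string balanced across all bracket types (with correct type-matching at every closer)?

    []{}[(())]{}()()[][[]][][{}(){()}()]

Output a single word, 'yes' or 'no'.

Answer: yes

Derivation:
pos 0: push '['; stack = [
pos 1: ']' matches '['; pop; stack = (empty)
pos 2: push '{'; stack = {
pos 3: '}' matches '{'; pop; stack = (empty)
pos 4: push '['; stack = [
pos 5: push '('; stack = [(
pos 6: push '('; stack = [((
pos 7: ')' matches '('; pop; stack = [(
pos 8: ')' matches '('; pop; stack = [
pos 9: ']' matches '['; pop; stack = (empty)
pos 10: push '{'; stack = {
pos 11: '}' matches '{'; pop; stack = (empty)
pos 12: push '('; stack = (
pos 13: ')' matches '('; pop; stack = (empty)
pos 14: push '('; stack = (
pos 15: ')' matches '('; pop; stack = (empty)
pos 16: push '['; stack = [
pos 17: ']' matches '['; pop; stack = (empty)
pos 18: push '['; stack = [
pos 19: push '['; stack = [[
pos 20: ']' matches '['; pop; stack = [
pos 21: ']' matches '['; pop; stack = (empty)
pos 22: push '['; stack = [
pos 23: ']' matches '['; pop; stack = (empty)
pos 24: push '['; stack = [
pos 25: push '{'; stack = [{
pos 26: '}' matches '{'; pop; stack = [
pos 27: push '('; stack = [(
pos 28: ')' matches '('; pop; stack = [
pos 29: push '{'; stack = [{
pos 30: push '('; stack = [{(
pos 31: ')' matches '('; pop; stack = [{
pos 32: '}' matches '{'; pop; stack = [
pos 33: push '('; stack = [(
pos 34: ')' matches '('; pop; stack = [
pos 35: ']' matches '['; pop; stack = (empty)
end: stack empty → VALID
Verdict: properly nested → yes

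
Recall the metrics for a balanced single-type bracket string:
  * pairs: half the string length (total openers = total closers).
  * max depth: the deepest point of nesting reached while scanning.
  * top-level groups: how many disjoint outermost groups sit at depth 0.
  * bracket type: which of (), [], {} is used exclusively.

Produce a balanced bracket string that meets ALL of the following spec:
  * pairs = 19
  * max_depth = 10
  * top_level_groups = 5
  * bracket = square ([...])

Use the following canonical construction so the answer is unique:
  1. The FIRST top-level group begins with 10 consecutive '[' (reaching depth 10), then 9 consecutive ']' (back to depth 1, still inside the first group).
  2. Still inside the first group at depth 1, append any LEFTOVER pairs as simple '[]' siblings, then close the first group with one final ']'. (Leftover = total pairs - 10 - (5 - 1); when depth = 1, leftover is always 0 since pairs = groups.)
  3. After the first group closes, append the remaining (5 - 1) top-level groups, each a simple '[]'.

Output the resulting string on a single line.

Spec: pairs=19 depth=10 groups=5
Leftover pairs = 19 - 10 - (5-1) = 5
First group: deep chain of depth 10 + 5 sibling pairs
Remaining 4 groups: simple '[]' each

Answer: [[[[[[[[[[]]]]]]]]][][][][][]][][][][]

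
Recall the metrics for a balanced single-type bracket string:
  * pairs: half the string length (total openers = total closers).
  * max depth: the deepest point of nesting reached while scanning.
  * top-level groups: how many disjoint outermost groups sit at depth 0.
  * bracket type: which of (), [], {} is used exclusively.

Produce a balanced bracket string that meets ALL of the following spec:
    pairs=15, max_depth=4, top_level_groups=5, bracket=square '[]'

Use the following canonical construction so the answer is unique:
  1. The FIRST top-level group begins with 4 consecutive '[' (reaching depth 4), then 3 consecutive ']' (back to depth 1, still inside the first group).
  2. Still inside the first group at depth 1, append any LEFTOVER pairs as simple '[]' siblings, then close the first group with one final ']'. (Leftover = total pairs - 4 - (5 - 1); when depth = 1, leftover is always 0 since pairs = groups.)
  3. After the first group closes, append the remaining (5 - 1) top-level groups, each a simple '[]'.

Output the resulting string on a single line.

Spec: pairs=15 depth=4 groups=5
Leftover pairs = 15 - 4 - (5-1) = 7
First group: deep chain of depth 4 + 7 sibling pairs
Remaining 4 groups: simple '[]' each

Answer: [[[[]]][][][][][][][]][][][][]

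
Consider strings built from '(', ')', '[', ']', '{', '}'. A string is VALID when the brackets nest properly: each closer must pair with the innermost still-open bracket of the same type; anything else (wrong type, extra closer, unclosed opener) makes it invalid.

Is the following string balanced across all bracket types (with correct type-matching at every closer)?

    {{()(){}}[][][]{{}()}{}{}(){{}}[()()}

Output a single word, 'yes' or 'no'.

pos 0: push '{'; stack = {
pos 1: push '{'; stack = {{
pos 2: push '('; stack = {{(
pos 3: ')' matches '('; pop; stack = {{
pos 4: push '('; stack = {{(
pos 5: ')' matches '('; pop; stack = {{
pos 6: push '{'; stack = {{{
pos 7: '}' matches '{'; pop; stack = {{
pos 8: '}' matches '{'; pop; stack = {
pos 9: push '['; stack = {[
pos 10: ']' matches '['; pop; stack = {
pos 11: push '['; stack = {[
pos 12: ']' matches '['; pop; stack = {
pos 13: push '['; stack = {[
pos 14: ']' matches '['; pop; stack = {
pos 15: push '{'; stack = {{
pos 16: push '{'; stack = {{{
pos 17: '}' matches '{'; pop; stack = {{
pos 18: push '('; stack = {{(
pos 19: ')' matches '('; pop; stack = {{
pos 20: '}' matches '{'; pop; stack = {
pos 21: push '{'; stack = {{
pos 22: '}' matches '{'; pop; stack = {
pos 23: push '{'; stack = {{
pos 24: '}' matches '{'; pop; stack = {
pos 25: push '('; stack = {(
pos 26: ')' matches '('; pop; stack = {
pos 27: push '{'; stack = {{
pos 28: push '{'; stack = {{{
pos 29: '}' matches '{'; pop; stack = {{
pos 30: '}' matches '{'; pop; stack = {
pos 31: push '['; stack = {[
pos 32: push '('; stack = {[(
pos 33: ')' matches '('; pop; stack = {[
pos 34: push '('; stack = {[(
pos 35: ')' matches '('; pop; stack = {[
pos 36: saw closer '}' but top of stack is '[' (expected ']') → INVALID
Verdict: type mismatch at position 36: '}' closes '[' → no

Answer: no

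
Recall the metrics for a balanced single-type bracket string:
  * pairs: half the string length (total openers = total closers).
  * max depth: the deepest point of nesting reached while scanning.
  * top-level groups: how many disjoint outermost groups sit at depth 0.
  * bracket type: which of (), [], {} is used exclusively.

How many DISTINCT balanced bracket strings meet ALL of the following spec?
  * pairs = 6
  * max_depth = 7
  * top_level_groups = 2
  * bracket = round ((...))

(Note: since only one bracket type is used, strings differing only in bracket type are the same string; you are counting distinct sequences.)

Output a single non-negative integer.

Spec: pairs=6 depth=7 groups=2
Count(depth <= 7) = 42
Count(depth <= 6) = 42
Count(depth == 7) = 42 - 42 = 0

Answer: 0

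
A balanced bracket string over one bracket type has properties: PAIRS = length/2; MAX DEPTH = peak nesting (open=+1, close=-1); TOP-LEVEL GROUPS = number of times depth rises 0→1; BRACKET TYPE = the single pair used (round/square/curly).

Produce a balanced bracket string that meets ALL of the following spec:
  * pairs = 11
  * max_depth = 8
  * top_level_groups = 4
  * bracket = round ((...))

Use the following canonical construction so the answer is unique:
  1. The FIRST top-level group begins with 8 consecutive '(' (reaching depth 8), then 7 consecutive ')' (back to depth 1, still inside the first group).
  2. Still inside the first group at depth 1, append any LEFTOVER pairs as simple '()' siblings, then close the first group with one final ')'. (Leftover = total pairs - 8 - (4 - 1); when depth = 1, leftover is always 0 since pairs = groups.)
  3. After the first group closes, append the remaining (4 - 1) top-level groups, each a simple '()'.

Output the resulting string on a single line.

Spec: pairs=11 depth=8 groups=4
Leftover pairs = 11 - 8 - (4-1) = 0
First group: deep chain of depth 8 + 0 sibling pairs
Remaining 3 groups: simple '()' each

Answer: (((((((())))))))()()()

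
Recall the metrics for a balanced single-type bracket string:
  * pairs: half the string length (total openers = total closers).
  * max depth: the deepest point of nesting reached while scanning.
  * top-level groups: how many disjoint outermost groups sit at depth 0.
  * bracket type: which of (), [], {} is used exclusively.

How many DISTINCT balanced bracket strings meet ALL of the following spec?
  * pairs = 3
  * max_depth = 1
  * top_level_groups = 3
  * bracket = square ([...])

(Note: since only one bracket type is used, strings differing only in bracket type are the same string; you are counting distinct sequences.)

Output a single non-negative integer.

Spec: pairs=3 depth=1 groups=3
Count(depth <= 1) = 1
Count(depth <= 0) = 0
Count(depth == 1) = 1 - 0 = 1

Answer: 1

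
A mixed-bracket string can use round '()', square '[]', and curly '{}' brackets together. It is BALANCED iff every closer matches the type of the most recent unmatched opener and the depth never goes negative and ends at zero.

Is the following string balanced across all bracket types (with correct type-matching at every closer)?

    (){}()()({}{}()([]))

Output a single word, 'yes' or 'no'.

Answer: yes

Derivation:
pos 0: push '('; stack = (
pos 1: ')' matches '('; pop; stack = (empty)
pos 2: push '{'; stack = {
pos 3: '}' matches '{'; pop; stack = (empty)
pos 4: push '('; stack = (
pos 5: ')' matches '('; pop; stack = (empty)
pos 6: push '('; stack = (
pos 7: ')' matches '('; pop; stack = (empty)
pos 8: push '('; stack = (
pos 9: push '{'; stack = ({
pos 10: '}' matches '{'; pop; stack = (
pos 11: push '{'; stack = ({
pos 12: '}' matches '{'; pop; stack = (
pos 13: push '('; stack = ((
pos 14: ')' matches '('; pop; stack = (
pos 15: push '('; stack = ((
pos 16: push '['; stack = (([
pos 17: ']' matches '['; pop; stack = ((
pos 18: ')' matches '('; pop; stack = (
pos 19: ')' matches '('; pop; stack = (empty)
end: stack empty → VALID
Verdict: properly nested → yes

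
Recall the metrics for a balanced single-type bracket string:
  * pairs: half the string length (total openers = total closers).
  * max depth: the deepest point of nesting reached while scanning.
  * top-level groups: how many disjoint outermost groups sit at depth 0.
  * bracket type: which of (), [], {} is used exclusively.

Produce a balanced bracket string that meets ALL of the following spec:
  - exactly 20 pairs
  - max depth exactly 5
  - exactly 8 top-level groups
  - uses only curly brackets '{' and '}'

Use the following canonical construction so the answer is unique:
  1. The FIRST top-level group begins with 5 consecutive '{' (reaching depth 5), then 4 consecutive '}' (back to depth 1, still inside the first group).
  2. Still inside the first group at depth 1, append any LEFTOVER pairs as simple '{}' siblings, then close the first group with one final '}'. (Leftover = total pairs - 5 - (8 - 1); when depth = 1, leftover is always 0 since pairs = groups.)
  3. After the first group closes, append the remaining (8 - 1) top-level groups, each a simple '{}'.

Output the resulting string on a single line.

Spec: pairs=20 depth=5 groups=8
Leftover pairs = 20 - 5 - (8-1) = 8
First group: deep chain of depth 5 + 8 sibling pairs
Remaining 7 groups: simple '{}' each

Answer: {{{{{}}}}{}{}{}{}{}{}{}{}}{}{}{}{}{}{}{}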